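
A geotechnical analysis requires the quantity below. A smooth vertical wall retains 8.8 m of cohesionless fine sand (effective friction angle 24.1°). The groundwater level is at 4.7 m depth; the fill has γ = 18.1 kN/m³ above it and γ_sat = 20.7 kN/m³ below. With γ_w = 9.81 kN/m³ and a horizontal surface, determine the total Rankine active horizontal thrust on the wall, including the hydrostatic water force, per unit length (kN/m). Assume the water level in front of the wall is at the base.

351 kN/m

K_a = tan²(45° − φ/2) = 0.4201.
γ' = 20.7 − 9.81 = 10.89 kN/m³. Depth below WT = 4.1 m.
σ'_h at WT = K_a γ d_w = 35.74 kPa; at base = 35.74 + K_a γ' × 4.1 = 54.50 kPa.
P₁ (0–4.7 m) = ½×35.74×4.7 = 83.99. P₂ (4.7–8.8 m) = ½(35.74+54.50)×4.1 = 185.0.
P_w = ½ γ_w h₂² = 0.5×9.81×4.1² = 82.45. Total = 83.99+185.0+82.45 = 351.4 kN/m.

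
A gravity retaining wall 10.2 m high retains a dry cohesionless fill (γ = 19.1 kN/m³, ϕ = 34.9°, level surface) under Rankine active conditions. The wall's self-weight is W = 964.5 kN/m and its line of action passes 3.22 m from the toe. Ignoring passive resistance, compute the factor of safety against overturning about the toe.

K_a = tan²(45° − 34.9°/2) = 0.2721.
P_a = ½K_aγH² = 0.5×0.2721×19.1×10.2² = 270.4 kN/m, acting at H/3 = 3.400 m above the base.
Overturning moment M_o = P_a × H/3 = 270.4 × 3.400 = 919.4.
Resisting moment M_r = W × 3.22 = 964.5 × 3.22 = 3106.
FS_overturning = M_r/M_o = 3106/919.4 = 3.378.

3.38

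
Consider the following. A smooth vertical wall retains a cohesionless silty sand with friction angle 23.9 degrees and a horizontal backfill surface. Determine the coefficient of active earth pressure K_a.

K_a = tan²(45° − φ/2) = tan²(33.05°) = 0.4233.

0.423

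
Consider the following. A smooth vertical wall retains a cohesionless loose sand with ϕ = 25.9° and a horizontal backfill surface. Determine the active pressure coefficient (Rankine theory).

K_a = (1 − sin φ)/(1 + sin φ) = (1 − sin 25.9°)/(1 + sin 25.9°) = 0.3920.

0.392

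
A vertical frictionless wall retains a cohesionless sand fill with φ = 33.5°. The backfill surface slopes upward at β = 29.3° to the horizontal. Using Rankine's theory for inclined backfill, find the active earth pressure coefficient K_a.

0.477

K_a = cos β · (cos β − √(cos²β − cos²φ)) / (cos β + √(cos²β − cos²φ)).
cos β = 0.8721, cos φ = 0.8339, √(cos²β − cos²φ) = 0.2552.
K_a = 0.8721 × (0.8721 − 0.2552)/(0.8721 + 0.2552) = 0.4772.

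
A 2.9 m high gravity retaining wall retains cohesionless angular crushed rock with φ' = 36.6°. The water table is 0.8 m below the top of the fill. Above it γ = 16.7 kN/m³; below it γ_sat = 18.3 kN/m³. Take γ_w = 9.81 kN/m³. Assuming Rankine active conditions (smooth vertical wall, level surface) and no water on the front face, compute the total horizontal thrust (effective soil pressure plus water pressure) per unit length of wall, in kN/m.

34.8 kN/m

K_a = tan²(45° − φ/2) = 0.2530.
γ' = 18.3 − 9.81 = 8.490 kN/m³. Depth below WT = 2.1 m.
σ'_h at WT = K_a γ d_w = 3.379 kPa; at base = 3.379 + K_a γ' × 2.1 = 7.889 kPa.
P₁ (0–0.8 m) = ½×3.379×0.8 = 1.352. P₂ (0.8–2.9 m) = ½(3.379+7.889)×2.1 = 11.83.
P_w = ½ γ_w h₂² = 0.5×9.81×2.1² = 21.63. Total = 1.352+11.83+21.63 = 34.82 kN/m.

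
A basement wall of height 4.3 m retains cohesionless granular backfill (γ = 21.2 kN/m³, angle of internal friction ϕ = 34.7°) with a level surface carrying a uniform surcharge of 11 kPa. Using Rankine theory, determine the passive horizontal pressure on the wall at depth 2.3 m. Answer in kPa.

218 kPa

K_p = (1 + sin φ)/(1 − sin φ) = 3.643.
σ_v = γz + q = 21.2 × 2.3 + 11 = 59.76 kPa.
σ_h = K_p σ_v = 3.643 × 59.76 = 217.7 kPa.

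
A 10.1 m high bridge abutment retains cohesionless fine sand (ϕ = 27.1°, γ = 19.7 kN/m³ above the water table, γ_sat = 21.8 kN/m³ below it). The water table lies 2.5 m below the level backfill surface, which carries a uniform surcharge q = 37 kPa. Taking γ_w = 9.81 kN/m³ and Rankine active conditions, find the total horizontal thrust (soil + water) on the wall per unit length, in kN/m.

716 kN/m

K_a = tan²(45° − φ/2) = 0.3741.
γ' = 21.8 − 9.81 = 11.99 kN/m³. h₂ = H − d_w = 7.6 m.
σ'_h: at surface K_a·q = 13.84; at WT K_a(q+γd_w) = 32.26; at base K_a(q+γd_w+γ'h₂) = 66.35 kPa.
P₁ = ½(13.84+32.26)×2.5 = 57.63; P₂ = ½(32.26+66.35)×7.6 = 374.7; P_w = ½γ_w h₂² = 283.3.
Total = 57.63+374.7+283.3 = 715.7 kN/m.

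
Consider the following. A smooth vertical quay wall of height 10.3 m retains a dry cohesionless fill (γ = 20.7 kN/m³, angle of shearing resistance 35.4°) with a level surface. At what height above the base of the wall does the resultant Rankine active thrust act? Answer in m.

K_a = 0.2664.
The pressure distribution is triangular, so the resultant acts at H/3 above the base = 10.3/3 = 3.433 m.

3.43 m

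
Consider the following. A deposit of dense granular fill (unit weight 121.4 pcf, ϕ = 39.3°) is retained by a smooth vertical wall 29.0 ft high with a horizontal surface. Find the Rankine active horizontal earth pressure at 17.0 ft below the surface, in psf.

463 psf

K_a = (1 − sin φ)/(1 + sin φ) = 0.2245.
σ_h = K_a γ z = 0.2245 × 121.4 × 17.0 = 463.2 psf.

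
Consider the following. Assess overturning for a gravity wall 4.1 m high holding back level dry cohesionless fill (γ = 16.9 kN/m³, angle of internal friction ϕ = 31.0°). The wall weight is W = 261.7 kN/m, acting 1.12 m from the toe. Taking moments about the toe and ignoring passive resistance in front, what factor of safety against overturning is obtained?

K_a = tan²(45° − 31.0°/2) = 0.3201.
P_a = ½K_aγH² = 0.5×0.3201×16.9×4.1² = 45.47 kN/m, acting at H/3 = 1.367 m above the base.
Overturning moment M_o = P_a × H/3 = 45.47 × 1.367 = 62.14.
Resisting moment M_r = W × 1.12 = 261.7 × 1.12 = 293.1.
FS_overturning = M_r/M_o = 293.1/62.14 = 4.717.

4.72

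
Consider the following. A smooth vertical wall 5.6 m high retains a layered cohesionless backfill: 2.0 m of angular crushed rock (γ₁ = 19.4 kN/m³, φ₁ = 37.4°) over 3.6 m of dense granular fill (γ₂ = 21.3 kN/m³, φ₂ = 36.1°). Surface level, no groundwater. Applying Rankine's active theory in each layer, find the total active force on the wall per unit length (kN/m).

K_a1 = tan²(45°−37.4°/2) = 0.2443; K_a2 = tan²(45°−36.1°/2) = 0.2585.
Layer 1: σ at base = K_a1 γ₁ h₁ = 9.477 kPa; P₁ = ½×9.477×2.0 = 9.477.
Layer 2: σ_v at top = γ₁h₁ = 38.80; σ_h top = K_a2×38.80 = 10.03; σ_h base = K_a2×(38.80+21.3×3.6) = 29.85.
P₂ = ½(10.03+29.85)×3.6 = 71.79. Total P_a = 9.477+71.79 = 81.26 kN/m.

81.3 kN/m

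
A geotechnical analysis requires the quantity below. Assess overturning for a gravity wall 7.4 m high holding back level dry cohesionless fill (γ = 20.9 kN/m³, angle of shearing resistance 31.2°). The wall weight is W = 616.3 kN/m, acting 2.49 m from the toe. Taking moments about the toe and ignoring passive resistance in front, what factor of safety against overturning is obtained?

3.42

K_a = tan²(45° − 31.2°/2) = 0.3175.
P_a = ½K_aγH² = 0.5×0.3175×20.9×7.4² = 181.7 kN/m, acting at H/3 = 2.467 m above the base.
Overturning moment M_o = P_a × H/3 = 181.7 × 2.467 = 448.2.
Resisting moment M_r = W × 2.49 = 616.3 × 2.49 = 1535.
FS_overturning = M_r/M_o = 1535/448.2 = 3.424.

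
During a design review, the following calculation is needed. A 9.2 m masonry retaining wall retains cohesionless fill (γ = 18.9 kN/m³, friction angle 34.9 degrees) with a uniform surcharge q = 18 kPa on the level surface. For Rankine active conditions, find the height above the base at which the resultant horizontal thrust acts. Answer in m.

K_a = 0.2721.
Triangular part P₁ = ½K_aγH² = 217.7 at H/3 = 3.067 m; rectangular part P₂ = K_a q H = 45.07 at H/2 = 4.600 m.
ȳ = (P₁·3.067 + P₂·4.600)/(P₁+P₂) = 3.330 m.

3.33 m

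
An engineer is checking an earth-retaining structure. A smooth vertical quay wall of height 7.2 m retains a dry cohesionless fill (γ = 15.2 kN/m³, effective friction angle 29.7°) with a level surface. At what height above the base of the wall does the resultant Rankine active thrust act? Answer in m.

2.40 m

K_a = 0.3374.
The pressure distribution is triangular, so the resultant acts at H/3 above the base = 7.2/3 = 2.400 m.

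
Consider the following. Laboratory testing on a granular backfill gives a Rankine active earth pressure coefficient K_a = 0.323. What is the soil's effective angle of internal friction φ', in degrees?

K_a = tan²(45° − φ/2) ⇒ 45° − φ/2 = arctan(√0.323) = 29.61°.
φ = 2(45° − 29.61°) = 30.78°.

30.8°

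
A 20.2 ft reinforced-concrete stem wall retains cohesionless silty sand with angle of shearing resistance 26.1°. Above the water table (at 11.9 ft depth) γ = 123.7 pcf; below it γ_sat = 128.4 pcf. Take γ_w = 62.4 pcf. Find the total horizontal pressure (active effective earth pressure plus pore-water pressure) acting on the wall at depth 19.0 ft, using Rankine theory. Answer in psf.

K_a = (1 − sin φ)/(1 + sin φ) = 0.3889.
γ' = 128.4 − 62.4 = 66.00 pcf.
Effective vertical stress at 19.0 ft: σ'_v = 123.7×11.9 + 66.00×7.10 = 1941 psf.
σ'_h = K_a σ'_v = 0.3889 × 1941 = 754.8 psf; u = γ_w × 7.10 = 443.0 psf.
Total σ_h = 754.8 + 443.0 = 1198 psf.

1200 psf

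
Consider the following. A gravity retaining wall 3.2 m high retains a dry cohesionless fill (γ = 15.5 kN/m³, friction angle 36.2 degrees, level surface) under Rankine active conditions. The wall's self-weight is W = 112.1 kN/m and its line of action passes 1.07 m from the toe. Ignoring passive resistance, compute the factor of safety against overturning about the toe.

K_a = tan²(45° − 36.2°/2) = 0.2574.
P_a = ½K_aγH² = 0.5×0.2574×15.5×3.2² = 20.43 kN/m, acting at H/3 = 1.067 m above the base.
Overturning moment M_o = P_a × H/3 = 20.43 × 1.067 = 21.79.
Resisting moment M_r = W × 1.07 = 112.1 × 1.07 = 119.9.
FS_overturning = M_r/M_o = 119.9/21.79 = 5.505.

5.51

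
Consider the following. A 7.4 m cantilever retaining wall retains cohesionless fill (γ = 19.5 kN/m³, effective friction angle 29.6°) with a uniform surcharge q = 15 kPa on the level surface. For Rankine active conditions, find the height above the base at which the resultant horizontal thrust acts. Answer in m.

2.68 m

K_a = 0.3387.
Triangular part P₁ = ½K_aγH² = 180.9 at H/3 = 2.467 m; rectangular part P₂ = K_a q H = 37.60 at H/2 = 3.700 m.
ȳ = (P₁·2.467 + P₂·3.700)/(P₁+P₂) = 2.679 m.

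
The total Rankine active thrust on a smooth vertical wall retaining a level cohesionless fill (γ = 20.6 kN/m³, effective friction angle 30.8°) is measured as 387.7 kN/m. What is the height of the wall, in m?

K_a = 0.3227. P_a = ½ K_a γ H² ⇒ H = √(2P_a/(K_a γ)).
H = √(2×387.7/(0.3227×20.6)) = 10.80 m.

10.8 m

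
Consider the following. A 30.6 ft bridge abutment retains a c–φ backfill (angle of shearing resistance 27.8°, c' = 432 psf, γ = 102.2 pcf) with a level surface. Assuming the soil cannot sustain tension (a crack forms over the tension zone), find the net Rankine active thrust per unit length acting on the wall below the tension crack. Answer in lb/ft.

K_a = 0.3639; √K_a = 0.6032.
Tension-crack depth z_c = 2c/(γ√K_a) = 2×432/(102.2×0.6032) = 14.01 ft.
σ_a at base = K_a γ H − 2c√K_a = 0.3639×102.2×30.6 − 2×432×0.6032 = 616.8 psf.
P_a = ½ × 616.8 × (H − z_c) = 0.5×616.8×16.59 = 5115 lb/ft.

5120 lb/ft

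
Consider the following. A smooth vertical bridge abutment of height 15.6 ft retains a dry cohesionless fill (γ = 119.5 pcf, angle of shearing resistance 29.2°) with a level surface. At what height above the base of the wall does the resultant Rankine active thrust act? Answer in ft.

5.20 ft

K_a = 0.3442.
The pressure distribution is triangular, so the resultant acts at H/3 above the base = 15.6/3 = 5.200 ft.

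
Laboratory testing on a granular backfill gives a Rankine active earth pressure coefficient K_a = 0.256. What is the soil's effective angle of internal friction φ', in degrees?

K_a = tan²(45° − φ/2) ⇒ 45° − φ/2 = arctan(√0.256) = 26.84°.
φ = 2(45° − 26.84°) = 36.32°.

36.3°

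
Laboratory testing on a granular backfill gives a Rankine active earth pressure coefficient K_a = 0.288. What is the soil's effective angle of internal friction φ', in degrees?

33.6°

K_a = tan²(45° − φ/2) ⇒ 45° − φ/2 = arctan(√0.288) = 28.22°.
φ = 2(45° − 28.22°) = 33.56°.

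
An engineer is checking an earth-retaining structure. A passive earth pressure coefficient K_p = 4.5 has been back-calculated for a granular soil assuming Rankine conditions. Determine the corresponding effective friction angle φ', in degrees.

39.5°

K_p = (1+sin φ)/(1−sin φ) ⇒ sin φ = (K_p − 1)/(K_p + 1) = 0.6364.
φ = arcsin(0.6364) = 39.52°.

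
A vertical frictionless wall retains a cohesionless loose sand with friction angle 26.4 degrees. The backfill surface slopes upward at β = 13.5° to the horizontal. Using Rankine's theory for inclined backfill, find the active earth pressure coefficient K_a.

0.428

K_a = cos β · (cos β − √(cos²β − cos²φ)) / (cos β + √(cos²β − cos²φ)).
cos β = 0.9724, cos φ = 0.8957, √(cos²β − cos²φ) = 0.3784.
K_a = 0.9724 × (0.9724 − 0.3784)/(0.9724 + 0.3784) = 0.4276.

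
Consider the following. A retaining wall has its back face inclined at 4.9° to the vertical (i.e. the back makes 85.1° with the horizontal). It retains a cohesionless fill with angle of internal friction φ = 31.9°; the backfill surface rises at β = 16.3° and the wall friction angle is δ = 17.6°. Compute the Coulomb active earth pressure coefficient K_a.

0.398

K_a = sin²(α+φ) / [sin²α · sin(α−δ) · (1 + √{sin(φ+δ)sin(φ−β) / (sin(α−δ)sin(α+β))})²].
With α = 85.1°, φ = 31.9°, δ = 17.6°, β = 16.3°: K_a = 0.3978.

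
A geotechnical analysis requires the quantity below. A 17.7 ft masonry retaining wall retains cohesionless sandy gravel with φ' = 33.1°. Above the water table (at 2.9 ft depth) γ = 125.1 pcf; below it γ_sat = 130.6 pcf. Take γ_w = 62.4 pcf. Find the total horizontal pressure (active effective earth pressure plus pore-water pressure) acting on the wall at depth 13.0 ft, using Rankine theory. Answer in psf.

K_a = (1 − sin φ)/(1 + sin φ) = 0.2936.
γ' = 130.6 − 62.4 = 68.20 pcf.
Effective vertical stress at 13.0 ft: σ'_v = 125.1×2.9 + 68.20×10.1 = 1052 psf.
σ'_h = K_a σ'_v = 0.2936 × 1052 = 308.7 psf; u = γ_w × 10.1 = 630.2 psf.
Total σ_h = 308.7 + 630.2 = 939.0 psf.

939 psf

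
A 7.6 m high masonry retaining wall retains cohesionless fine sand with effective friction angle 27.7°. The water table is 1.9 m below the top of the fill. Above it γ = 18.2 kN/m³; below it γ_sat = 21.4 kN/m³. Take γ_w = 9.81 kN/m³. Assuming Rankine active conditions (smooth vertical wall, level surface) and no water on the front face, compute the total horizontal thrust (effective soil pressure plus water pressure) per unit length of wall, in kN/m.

312 kN/m

K_a = tan²(45° − φ/2) = 0.3653.
γ' = 21.4 − 9.81 = 11.59 kN/m³. Depth below WT = 5.7 m.
σ'_h at WT = K_a γ d_w = 12.63 kPa; at base = 12.63 + K_a γ' × 5.7 = 36.77 kPa.
P₁ (0–1.9 m) = ½×12.63×1.9 = 12.00. P₂ (1.9–7.6 m) = ½(12.63+36.77)×5.7 = 140.8.
P_w = ½ γ_w h₂² = 0.5×9.81×5.7² = 159.4. Total = 12.00+140.8+159.4 = 312.2 kN/m.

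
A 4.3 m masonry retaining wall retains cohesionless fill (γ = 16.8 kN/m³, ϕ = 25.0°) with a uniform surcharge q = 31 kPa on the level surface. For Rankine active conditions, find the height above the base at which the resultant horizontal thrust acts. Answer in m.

1.76 m

K_a = 0.4059.
Triangular part P₁ = ½K_aγH² = 63.04 at H/3 = 1.433 m; rectangular part P₂ = K_a q H = 54.10 at H/2 = 2.150 m.
ȳ = (P₁·1.433 + P₂·2.150)/(P₁+P₂) = 1.764 m.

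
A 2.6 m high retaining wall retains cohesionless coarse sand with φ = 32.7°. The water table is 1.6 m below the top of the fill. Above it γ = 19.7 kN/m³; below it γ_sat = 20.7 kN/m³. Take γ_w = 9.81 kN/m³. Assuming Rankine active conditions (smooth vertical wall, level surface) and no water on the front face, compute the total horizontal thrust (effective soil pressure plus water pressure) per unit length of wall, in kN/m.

K_a = tan²(45° − φ/2) = 0.2985.
γ' = 20.7 − 9.81 = 10.89 kN/m³. Depth below WT = 1.0 m.
σ'_h at WT = K_a γ d_w = 9.409 kPa; at base = 9.409 + K_a γ' × 1.0 = 12.66 kPa.
P₁ (0–1.6 m) = ½×9.409×1.6 = 7.527. P₂ (1.6–2.6 m) = ½(9.409+12.66)×1.0 = 11.03.
P_w = ½ γ_w h₂² = 0.5×9.81×1.0² = 4.905. Total = 7.527+11.03+4.905 = 23.47 kN/m.

23.5 kN/m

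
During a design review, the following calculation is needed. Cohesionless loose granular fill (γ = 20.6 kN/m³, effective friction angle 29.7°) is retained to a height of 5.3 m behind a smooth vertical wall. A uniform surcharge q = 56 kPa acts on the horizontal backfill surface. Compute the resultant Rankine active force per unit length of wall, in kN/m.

198 kN/m

K_a = tan²(45° − φ/2) = 0.3374.
Soil triangle: ½ K_a γ H² = 0.5×0.3374×20.6×5.3² = 97.61 kN/m.
Surcharge rectangle: K_a q H = 0.3374×56×5.3 = 100.1 kN/m.
Total = 97.61 + 100.1 = 197.7 kN/m.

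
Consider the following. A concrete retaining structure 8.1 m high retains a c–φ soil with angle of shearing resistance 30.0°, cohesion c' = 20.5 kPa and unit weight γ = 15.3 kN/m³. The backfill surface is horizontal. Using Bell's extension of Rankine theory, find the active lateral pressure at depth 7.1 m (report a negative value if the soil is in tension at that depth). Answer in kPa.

K_a = (1 − sin φ)/(1 + sin φ) = 0.3333.
σ_a = K_a γ z − 2c√K_a = 0.3333×15.3×7.1 − 2×20.5×0.5774 = 12.54 kPa.

12.5 kPa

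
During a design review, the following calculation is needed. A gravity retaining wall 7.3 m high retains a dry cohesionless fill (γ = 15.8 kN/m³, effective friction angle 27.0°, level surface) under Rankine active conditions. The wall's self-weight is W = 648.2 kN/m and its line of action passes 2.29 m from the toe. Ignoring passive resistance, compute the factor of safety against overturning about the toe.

K_a = tan²(45° − 27.0°/2) = 0.3755.
P_a = ½K_aγH² = 0.5×0.3755×15.8×7.3² = 158.1 kN/m, acting at H/3 = 2.433 m above the base.
Overturning moment M_o = P_a × H/3 = 158.1 × 2.433 = 384.7.
Resisting moment M_r = W × 2.29 = 648.2 × 2.29 = 1484.
FS_overturning = M_r/M_o = 1484/384.7 = 3.859.

3.86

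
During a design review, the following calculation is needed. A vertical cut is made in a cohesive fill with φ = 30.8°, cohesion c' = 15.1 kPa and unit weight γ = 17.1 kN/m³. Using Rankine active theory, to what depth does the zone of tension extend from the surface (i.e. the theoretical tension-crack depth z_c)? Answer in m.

K_a = tan²(45° − 30.8°/2) = 0.3227; √K_a = 0.5681.
The active pressure is zero where K_a γ z = 2c√K_a, so z_c = 2c/(γ√K_a) = 2×15.1/(17.1×0.5681) = 3.109 m.

3.11 m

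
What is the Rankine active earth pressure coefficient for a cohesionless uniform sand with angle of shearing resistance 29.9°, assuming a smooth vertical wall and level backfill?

K_a = (1 − sin φ)/(1 + sin φ) = (1 − sin 29.9°)/(1 + sin 29.9°) = 0.3347.

0.335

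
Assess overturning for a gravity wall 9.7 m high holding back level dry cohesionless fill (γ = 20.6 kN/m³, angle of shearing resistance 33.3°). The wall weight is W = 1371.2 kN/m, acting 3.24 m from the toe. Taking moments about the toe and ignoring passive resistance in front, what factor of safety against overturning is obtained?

4.87

K_a = tan²(45° − 33.3°/2) = 0.2911.
P_a = ½K_aγH² = 0.5×0.2911×20.6×9.7² = 282.1 kN/m, acting at H/3 = 3.233 m above the base.
Overturning moment M_o = P_a × H/3 = 282.1 × 3.233 = 912.3.
Resisting moment M_r = W × 3.24 = 1371.2 × 3.24 = 4443.
FS_overturning = M_r/M_o = 4443/912.3 = 4.870.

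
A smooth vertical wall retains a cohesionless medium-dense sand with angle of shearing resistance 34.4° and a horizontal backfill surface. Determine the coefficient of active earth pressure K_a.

K_a = tan²(45° − φ/2) = tan²(27.80°) = 0.2780.

0.278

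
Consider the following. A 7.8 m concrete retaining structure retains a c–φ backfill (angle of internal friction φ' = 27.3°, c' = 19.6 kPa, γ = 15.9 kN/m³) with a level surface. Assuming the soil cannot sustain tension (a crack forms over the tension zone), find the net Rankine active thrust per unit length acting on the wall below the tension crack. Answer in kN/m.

41.6 kN/m

K_a = 0.3711; √K_a = 0.6092.
Tension-crack depth z_c = 2c/(γ√K_a) = 2×19.6/(15.9×0.6092) = 4.047 m.
σ_a at base = K_a γ H − 2c√K_a = 0.3711×15.9×7.8 − 2×19.6×0.6092 = 22.15 kPa.
P_a = ½ × 22.15 × (H − z_c) = 0.5×22.15×3.753 = 41.56 kN/m.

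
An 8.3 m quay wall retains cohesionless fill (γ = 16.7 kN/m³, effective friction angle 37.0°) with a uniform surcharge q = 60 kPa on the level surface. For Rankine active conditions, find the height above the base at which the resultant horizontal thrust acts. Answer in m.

3.41 m

K_a = 0.2486.
Triangular part P₁ = ½K_aγH² = 143.0 at H/3 = 2.767 m; rectangular part P₂ = K_a q H = 123.8 at H/2 = 4.150 m.
ȳ = (P₁·2.767 + P₂·4.150)/(P₁+P₂) = 3.409 m.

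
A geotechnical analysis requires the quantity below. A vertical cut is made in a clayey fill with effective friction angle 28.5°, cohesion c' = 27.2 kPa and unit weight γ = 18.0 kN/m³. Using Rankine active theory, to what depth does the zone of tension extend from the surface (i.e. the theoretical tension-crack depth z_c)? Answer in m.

K_a = tan²(45° − 28.5°/2) = 0.3540; √K_a = 0.5949.
The active pressure is zero where K_a γ z = 2c√K_a, so z_c = 2c/(γ√K_a) = 2×27.2/(18.0×0.5949) = 5.080 m.

5.08 m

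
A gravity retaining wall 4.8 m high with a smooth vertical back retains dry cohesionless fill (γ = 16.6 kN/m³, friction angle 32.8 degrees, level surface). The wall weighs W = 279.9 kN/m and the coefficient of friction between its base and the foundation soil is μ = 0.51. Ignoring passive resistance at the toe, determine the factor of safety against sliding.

K_a = tan²(45° − 32.8°/2) = 0.2973.
P_a = ½K_aγH² = 0.5×0.2973×16.6×4.8² = 56.85 kN/m, acting at H/3 = 1.600 m above the base.
FS_sliding = μW / P_a = 0.51×279.9 / 56.85 = 2.511.

2.51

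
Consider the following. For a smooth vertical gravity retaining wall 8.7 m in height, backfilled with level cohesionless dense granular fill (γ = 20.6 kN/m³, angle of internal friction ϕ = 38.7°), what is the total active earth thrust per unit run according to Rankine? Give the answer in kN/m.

K_a = tan²(45° − φ/2) = 0.2306.
P_a = ½ K_a γ H² = 0.5 × 0.2306 × 20.6 × 8.7² = 179.8 kN/m.

180 kN/m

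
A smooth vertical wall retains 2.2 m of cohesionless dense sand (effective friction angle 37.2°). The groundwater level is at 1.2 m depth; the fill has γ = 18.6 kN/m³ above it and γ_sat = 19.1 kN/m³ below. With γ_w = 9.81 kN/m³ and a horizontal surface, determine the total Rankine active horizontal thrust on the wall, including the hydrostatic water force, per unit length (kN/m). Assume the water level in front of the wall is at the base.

K_a = tan²(45° − φ/2) = 0.2464.
γ' = 19.1 − 9.81 = 9.290 kN/m³. Depth below WT = 1.0 m.
σ'_h at WT = K_a γ d_w = 5.500 kPa; at base = 5.500 + K_a γ' × 1.0 = 7.789 kPa.
P₁ (0–1.2 m) = ½×5.500×1.2 = 3.300. P₂ (1.2–2.2 m) = ½(5.500+7.789)×1.0 = 6.645.
P_w = ½ γ_w h₂² = 0.5×9.81×1.0² = 4.905. Total = 3.300+6.645+4.905 = 14.85 kN/m.

14.8 kN/m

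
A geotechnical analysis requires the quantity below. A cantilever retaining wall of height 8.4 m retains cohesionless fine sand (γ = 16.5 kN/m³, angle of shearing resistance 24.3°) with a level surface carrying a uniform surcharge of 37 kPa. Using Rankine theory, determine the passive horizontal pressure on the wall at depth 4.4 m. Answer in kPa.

263 kPa

K_p = (1 + sin φ)/(1 − sin φ) = 2.399.
σ_v = γz + q = 16.5 × 4.4 + 37 = 109.6 kPa.
σ_h = K_p σ_v = 2.399 × 109.6 = 262.9 kPa.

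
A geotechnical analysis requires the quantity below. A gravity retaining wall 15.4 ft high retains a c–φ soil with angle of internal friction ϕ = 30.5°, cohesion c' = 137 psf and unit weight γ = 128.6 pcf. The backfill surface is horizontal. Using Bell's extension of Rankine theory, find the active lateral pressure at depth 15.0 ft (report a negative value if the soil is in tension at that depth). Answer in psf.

474 psf

K_a = (1 − sin φ)/(1 + sin φ) = 0.3267.
σ_a = K_a γ z − 2c√K_a = 0.3267×128.6×15.0 − 2×137×0.5715 = 473.5 psf.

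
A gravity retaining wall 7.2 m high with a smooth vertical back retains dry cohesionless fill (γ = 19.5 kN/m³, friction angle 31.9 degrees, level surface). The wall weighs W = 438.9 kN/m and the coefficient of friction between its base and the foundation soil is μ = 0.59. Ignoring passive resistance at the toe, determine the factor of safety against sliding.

K_a = tan²(45° − 31.9°/2) = 0.3085.
P_a = ½K_aγH² = 0.5×0.3085×19.5×7.2² = 155.9 kN/m, acting at H/3 = 2.400 m above the base.
FS_sliding = μW / P_a = 0.59×438.9 / 155.9 = 1.661.

1.66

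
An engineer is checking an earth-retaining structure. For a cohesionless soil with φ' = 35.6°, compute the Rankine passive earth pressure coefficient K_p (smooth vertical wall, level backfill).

3.79

K_p = (1 + sin φ)/(1 − sin φ) = tan²(45° + 35.6°/2) = 3.786.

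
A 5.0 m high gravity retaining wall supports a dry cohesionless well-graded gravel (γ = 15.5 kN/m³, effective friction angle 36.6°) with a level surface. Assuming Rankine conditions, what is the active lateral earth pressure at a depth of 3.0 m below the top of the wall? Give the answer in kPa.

K_a = (1 − sin φ)/(1 + sin φ) = 0.2530.
σ_h = K_a γ z = 0.2530 × 15.5 × 3.0 = 11.76 kPa.

11.8 kPa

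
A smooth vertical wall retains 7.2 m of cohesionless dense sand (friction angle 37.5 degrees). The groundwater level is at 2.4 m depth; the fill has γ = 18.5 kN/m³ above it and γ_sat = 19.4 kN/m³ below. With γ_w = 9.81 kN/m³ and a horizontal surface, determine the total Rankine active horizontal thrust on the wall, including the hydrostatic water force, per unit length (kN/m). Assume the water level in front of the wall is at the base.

K_a = tan²(45° − φ/2) = 0.2432.
γ' = 19.4 − 9.81 = 9.590 kN/m³. Depth below WT = 4.8 m.
σ'_h at WT = K_a γ d_w = 10.80 kPa; at base = 10.80 + K_a γ' × 4.8 = 21.99 kPa.
P₁ (0–2.4 m) = ½×10.80×2.4 = 12.96. P₂ (2.4–7.2 m) = ½(10.80+21.99)×4.8 = 78.70.
P_w = ½ γ_w h₂² = 0.5×9.81×4.8² = 113.0. Total = 12.96+78.70+113.0 = 204.7 kN/m.

205 kN/m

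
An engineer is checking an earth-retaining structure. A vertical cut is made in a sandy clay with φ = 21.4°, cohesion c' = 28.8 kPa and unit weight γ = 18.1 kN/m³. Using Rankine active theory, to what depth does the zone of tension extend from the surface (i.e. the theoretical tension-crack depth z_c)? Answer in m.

4.67 m

K_a = tan²(45° − 21.4°/2) = 0.4653; √K_a = 0.6822.
The active pressure is zero where K_a γ z = 2c√K_a, so z_c = 2c/(γ√K_a) = 2×28.8/(18.1×0.6822) = 4.665 m.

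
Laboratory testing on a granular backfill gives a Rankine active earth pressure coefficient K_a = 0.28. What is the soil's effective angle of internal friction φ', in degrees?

K_a = tan²(45° − φ/2) ⇒ 45° − φ/2 = arctan(√0.28) = 27.89°.
φ = 2(45° − 27.89°) = 34.23°.

34.2°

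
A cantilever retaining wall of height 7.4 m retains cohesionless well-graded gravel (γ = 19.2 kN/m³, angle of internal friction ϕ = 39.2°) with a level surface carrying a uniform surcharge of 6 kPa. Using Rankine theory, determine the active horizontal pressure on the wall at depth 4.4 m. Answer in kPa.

K_a = (1 − sin φ)/(1 + sin φ) = 0.2255.
σ_v = γz + q = 19.2 × 4.4 + 6 = 90.48 kPa.
σ_h = K_a σ_v = 0.2255 × 90.48 = 20.40 kPa.

20.4 kPa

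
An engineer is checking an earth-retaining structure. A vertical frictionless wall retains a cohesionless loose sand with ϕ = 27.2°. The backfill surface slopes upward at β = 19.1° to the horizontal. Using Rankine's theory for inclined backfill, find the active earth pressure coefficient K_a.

0.468

K_a = cos β · (cos β − √(cos²β − cos²φ)) / (cos β + √(cos²β − cos²φ)).
cos β = 0.9449, cos φ = 0.8894, √(cos²β − cos²φ) = 0.3192.
K_a = 0.9449 × (0.9449 − 0.3192)/(0.9449 + 0.3192) = 0.4678.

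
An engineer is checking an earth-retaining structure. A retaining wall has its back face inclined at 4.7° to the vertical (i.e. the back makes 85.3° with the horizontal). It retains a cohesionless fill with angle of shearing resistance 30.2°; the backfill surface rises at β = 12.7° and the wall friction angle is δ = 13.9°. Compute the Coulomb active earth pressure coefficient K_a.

K_a = sin²(α+φ) / [sin²α · sin(α−δ) · (1 + √{sin(φ+δ)sin(φ−β) / (sin(α−δ)sin(α+β))})²].
With α = 85.3°, φ = 30.2°, δ = 13.9°, β = 12.7°: K_a = 0.3993.

0.399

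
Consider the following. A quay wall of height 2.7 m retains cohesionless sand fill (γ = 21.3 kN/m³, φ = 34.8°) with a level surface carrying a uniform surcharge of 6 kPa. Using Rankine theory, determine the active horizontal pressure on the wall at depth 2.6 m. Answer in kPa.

K_a = (1 − sin φ)/(1 + sin φ) = 0.2733.
σ_v = γz + q = 21.3 × 2.6 + 6 = 61.38 kPa.
σ_h = K_a σ_v = 0.2733 × 61.38 = 16.78 kPa.

16.8 kPa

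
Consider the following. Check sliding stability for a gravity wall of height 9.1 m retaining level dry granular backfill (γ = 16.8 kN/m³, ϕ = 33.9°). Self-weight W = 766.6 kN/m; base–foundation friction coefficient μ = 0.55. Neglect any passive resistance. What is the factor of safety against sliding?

2.13

K_a = tan²(45° − 33.9°/2) = 0.2839.
P_a = ½K_aγH² = 0.5×0.2839×16.8×9.1² = 197.5 kN/m, acting at H/3 = 3.033 m above the base.
FS_sliding = μW / P_a = 0.55×766.6 / 197.5 = 2.135.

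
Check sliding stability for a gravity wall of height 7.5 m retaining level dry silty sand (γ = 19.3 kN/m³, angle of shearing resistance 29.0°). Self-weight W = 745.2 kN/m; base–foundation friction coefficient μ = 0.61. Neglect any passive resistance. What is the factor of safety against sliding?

K_a = tan²(45° − 29.0°/2) = 0.3470.
P_a = ½K_aγH² = 0.5×0.3470×19.3×7.5² = 188.3 kN/m, acting at H/3 = 2.500 m above the base.
FS_sliding = μW / P_a = 0.61×745.2 / 188.3 = 2.414.

2.41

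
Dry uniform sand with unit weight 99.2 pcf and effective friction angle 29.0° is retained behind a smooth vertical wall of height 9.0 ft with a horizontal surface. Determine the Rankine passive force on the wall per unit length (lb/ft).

K_p = tan²(45° + φ/2) = 2.882.
P_p = ½ K_p γ H² = 0.5 × 2.882 × 99.2 × 9.0² = 11580 lb/ft.

11600 lb/ft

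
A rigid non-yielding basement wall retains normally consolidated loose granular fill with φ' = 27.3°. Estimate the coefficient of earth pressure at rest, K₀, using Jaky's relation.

0.541

K₀ = 1 − sin φ' = 1 − sin 27.3° = 0.5414.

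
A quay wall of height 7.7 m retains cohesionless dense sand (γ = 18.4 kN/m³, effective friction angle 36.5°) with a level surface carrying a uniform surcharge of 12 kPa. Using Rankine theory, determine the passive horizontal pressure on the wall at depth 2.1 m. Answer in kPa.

199 kPa

K_p = (1 + sin φ)/(1 − sin φ) = 3.936.
σ_v = γz + q = 18.4 × 2.1 + 12 = 50.64 kPa.
σ_h = K_p σ_v = 3.936 × 50.64 = 199.3 kPa.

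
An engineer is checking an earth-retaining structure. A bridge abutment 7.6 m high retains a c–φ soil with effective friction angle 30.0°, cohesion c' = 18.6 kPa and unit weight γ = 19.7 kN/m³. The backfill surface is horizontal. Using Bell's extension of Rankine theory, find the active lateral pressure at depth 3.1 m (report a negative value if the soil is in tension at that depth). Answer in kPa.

K_a = (1 − sin φ)/(1 + sin φ) = 0.3333.
σ_a = K_a γ z − 2c√K_a = 0.3333×19.7×3.1 − 2×18.6×0.5774 = -1.121 kPa.

-1.12 kPa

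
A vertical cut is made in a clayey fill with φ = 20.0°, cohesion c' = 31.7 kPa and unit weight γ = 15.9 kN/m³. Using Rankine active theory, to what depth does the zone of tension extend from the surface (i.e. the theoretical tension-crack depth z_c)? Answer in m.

K_a = tan²(45° − 20.0°/2) = 0.4903; √K_a = 0.7002.
The active pressure is zero where K_a γ z = 2c√K_a, so z_c = 2c/(γ√K_a) = 2×31.7/(15.9×0.7002) = 5.695 m.

5.69 m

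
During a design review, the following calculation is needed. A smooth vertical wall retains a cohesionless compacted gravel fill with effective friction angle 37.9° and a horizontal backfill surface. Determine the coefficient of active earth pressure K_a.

0.239

K_a = tan²(45° − φ/2) = tan²(26.05°) = 0.2389.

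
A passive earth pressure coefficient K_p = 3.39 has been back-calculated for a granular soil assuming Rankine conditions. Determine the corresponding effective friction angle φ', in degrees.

33.0°

K_p = (1+sin φ)/(1−sin φ) ⇒ sin φ = (K_p − 1)/(K_p + 1) = 0.5444.
φ = arcsin(0.5444) = 32.98°.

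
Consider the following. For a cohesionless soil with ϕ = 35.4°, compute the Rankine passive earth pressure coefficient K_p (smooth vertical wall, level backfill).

K_p = (1 + sin φ)/(1 − sin φ) = tan²(45° + 35.4°/2) = 3.754.

3.75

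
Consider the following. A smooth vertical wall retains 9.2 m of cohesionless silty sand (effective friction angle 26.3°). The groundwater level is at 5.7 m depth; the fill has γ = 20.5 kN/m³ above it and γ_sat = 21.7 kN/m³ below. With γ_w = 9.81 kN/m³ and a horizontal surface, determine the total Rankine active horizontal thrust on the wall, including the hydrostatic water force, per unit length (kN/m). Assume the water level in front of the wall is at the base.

375 kN/m

K_a = tan²(45° − φ/2) = 0.3859.
γ' = 21.7 − 9.81 = 11.89 kN/m³. Depth below WT = 3.5 m.
σ'_h at WT = K_a γ d_w = 45.10 kPa; at base = 45.10 + K_a γ' × 3.5 = 61.16 kPa.
P₁ (0–5.7 m) = ½×45.10×5.7 = 128.5. P₂ (5.7–9.2 m) = ½(45.10+61.16)×3.5 = 185.9.
P_w = ½ γ_w h₂² = 0.5×9.81×3.5² = 60.09. Total = 128.5+185.9+60.09 = 374.6 kN/m.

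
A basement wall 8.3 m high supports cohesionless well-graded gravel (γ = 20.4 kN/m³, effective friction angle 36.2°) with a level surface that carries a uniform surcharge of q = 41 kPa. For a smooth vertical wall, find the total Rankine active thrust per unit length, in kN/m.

268 kN/m

K_a = tan²(45° − φ/2) = 0.2574.
Soil triangle: ½ K_a γ H² = 0.5×0.2574×20.4×8.3² = 180.9 kN/m.
Surcharge rectangle: K_a q H = 0.2574×41×8.3 = 87.59 kN/m.
Total = 180.9 + 87.59 = 268.4 kN/m.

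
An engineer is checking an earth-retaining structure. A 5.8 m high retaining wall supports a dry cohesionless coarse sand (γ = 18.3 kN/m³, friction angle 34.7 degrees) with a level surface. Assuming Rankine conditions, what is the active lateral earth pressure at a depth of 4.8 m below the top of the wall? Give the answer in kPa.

K_a = (1 − sin φ)/(1 + sin φ) = 0.2745.
σ_h = K_a γ z = 0.2745 × 18.3 × 4.8 = 24.11 kPa.

24.1 kPa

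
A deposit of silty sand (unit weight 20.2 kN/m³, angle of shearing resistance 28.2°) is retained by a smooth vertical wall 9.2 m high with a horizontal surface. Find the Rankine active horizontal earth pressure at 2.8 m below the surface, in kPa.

K_a = (1 − sin φ)/(1 + sin φ) = 0.3582.
σ_h = K_a γ z = 0.3582 × 20.2 × 2.8 = 20.26 kPa.

20.3 kPa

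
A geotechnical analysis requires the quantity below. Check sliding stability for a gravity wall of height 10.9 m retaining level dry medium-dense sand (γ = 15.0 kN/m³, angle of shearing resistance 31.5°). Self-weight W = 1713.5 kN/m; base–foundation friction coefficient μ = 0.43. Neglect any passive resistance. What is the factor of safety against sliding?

K_a = tan²(45° − 31.5°/2) = 0.3136.
P_a = ½K_aγH² = 0.5×0.3136×15.0×10.9² = 279.5 kN/m, acting at H/3 = 3.633 m above the base.
FS_sliding = μW / P_a = 0.43×1713.5 / 279.5 = 2.636.

2.64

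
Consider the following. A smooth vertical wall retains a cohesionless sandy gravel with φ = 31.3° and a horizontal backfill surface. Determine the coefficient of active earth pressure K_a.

0.316

K_a = (1 − sin φ)/(1 + sin φ) = (1 − sin 31.3°)/(1 + sin 31.3°) = 0.3162.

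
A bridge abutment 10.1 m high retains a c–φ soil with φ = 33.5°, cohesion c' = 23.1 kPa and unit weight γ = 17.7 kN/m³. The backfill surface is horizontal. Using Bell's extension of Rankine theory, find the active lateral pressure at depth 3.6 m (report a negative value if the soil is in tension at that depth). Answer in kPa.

-6.43 kPa

K_a = (1 − sin φ)/(1 + sin φ) = 0.2887.
σ_a = K_a γ z − 2c√K_a = 0.2887×17.7×3.6 − 2×23.1×0.5373 = -6.427 kPa.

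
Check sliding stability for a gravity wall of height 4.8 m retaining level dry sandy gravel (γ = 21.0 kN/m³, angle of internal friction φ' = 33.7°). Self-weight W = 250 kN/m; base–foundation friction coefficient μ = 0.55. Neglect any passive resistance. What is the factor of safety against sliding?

K_a = tan²(45° − 33.7°/2) = 0.2863.
P_a = ½K_aγH² = 0.5×0.2863×21.0×4.8² = 69.26 kN/m, acting at H/3 = 1.600 m above the base.
FS_sliding = μW / P_a = 0.55×250 / 69.26 = 1.985.

1.99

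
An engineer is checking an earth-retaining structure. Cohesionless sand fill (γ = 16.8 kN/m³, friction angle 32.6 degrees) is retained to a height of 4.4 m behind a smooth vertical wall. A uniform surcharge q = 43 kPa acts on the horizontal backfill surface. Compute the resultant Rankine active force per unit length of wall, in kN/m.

105 kN/m

K_a = tan²(45° − φ/2) = 0.2997.
Soil triangle: ½ K_a γ H² = 0.5×0.2997×16.8×4.4² = 48.74 kN/m.
Surcharge rectangle: K_a q H = 0.2997×43×4.4 = 56.71 kN/m.
Total = 48.74 + 56.71 = 105.5 kN/m.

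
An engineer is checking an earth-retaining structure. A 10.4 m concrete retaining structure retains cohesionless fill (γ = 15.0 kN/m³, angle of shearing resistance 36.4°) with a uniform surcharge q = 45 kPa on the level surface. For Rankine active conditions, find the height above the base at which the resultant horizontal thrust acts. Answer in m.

4.10 m

K_a = 0.2552.
Triangular part P₁ = ½K_aγH² = 207.0 at H/3 = 3.467 m; rectangular part P₂ = K_a q H = 119.4 at H/2 = 5.200 m.
ȳ = (P₁·3.467 + P₂·5.200)/(P₁+P₂) = 4.101 m.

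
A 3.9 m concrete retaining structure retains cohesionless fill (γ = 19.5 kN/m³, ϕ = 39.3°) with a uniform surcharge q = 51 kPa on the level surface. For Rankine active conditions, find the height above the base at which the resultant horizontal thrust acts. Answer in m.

K_a = 0.2245.
Triangular part P₁ = ½K_aγH² = 33.29 at H/3 = 1.300 m; rectangular part P₂ = K_a q H = 44.64 at H/2 = 1.950 m.
ȳ = (P₁·1.300 + P₂·1.950)/(P₁+P₂) = 1.672 m.

1.67 m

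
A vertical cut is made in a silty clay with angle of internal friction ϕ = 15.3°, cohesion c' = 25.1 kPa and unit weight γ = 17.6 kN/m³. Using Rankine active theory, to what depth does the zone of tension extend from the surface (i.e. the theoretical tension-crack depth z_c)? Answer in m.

K_a = tan²(45° − 15.3°/2) = 0.5824; √K_a = 0.7632.
The active pressure is zero where K_a γ z = 2c√K_a, so z_c = 2c/(γ√K_a) = 2×25.1/(17.6×0.7632) = 3.737 m.

3.74 m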